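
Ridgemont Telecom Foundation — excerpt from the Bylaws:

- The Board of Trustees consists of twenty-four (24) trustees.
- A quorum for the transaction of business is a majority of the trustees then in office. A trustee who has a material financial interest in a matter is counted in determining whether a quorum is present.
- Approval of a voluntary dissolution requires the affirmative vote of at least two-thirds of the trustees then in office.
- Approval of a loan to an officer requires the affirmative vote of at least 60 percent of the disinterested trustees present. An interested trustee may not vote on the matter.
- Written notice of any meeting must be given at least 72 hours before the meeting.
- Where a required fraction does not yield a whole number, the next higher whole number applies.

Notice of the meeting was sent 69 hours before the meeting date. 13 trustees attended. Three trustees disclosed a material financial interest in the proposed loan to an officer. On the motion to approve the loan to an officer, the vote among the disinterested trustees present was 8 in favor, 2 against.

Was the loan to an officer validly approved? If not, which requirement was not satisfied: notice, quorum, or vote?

Notice: 69 hours given; 72 required (69 < 72). Not satisfied.
Quorum: 13 present (interested trustees count toward quorum); quorum is 13. Satisfied.
Vote: the loan to an officer requires three-fifths of the disinterested trustees present (13 − 3 = 10). 3/5 of 10 = 6, so 6 affirmative votes are needed; 8 voted in favor. Satisfied.

Invalid — notice requirement not satisfied.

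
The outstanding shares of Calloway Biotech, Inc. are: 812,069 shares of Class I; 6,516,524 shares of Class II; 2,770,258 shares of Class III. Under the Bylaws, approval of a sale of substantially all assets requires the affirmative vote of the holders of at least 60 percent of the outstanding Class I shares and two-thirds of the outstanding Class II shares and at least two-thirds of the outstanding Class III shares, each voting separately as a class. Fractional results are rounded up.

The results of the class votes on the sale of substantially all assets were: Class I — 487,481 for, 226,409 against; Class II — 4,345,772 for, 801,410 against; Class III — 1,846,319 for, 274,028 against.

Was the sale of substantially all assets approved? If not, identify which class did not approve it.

Not approved — the Class III shares did not give the required vote.

Class I: 3/5 of 812069 = 487241.40, rounded up to 487242; 487,242 required, 487,481 in favor — approved.
Class II: 2/3 of 6516524 = 4344349.33, rounded up to 4344350; 4,344,350 required, 4,345,772 in favor — approved.
Class III: 2/3 of 2770258 = 1846838.67, rounded up to 1846839; 1,846,839 required, 1,846,319 in favor — not approved.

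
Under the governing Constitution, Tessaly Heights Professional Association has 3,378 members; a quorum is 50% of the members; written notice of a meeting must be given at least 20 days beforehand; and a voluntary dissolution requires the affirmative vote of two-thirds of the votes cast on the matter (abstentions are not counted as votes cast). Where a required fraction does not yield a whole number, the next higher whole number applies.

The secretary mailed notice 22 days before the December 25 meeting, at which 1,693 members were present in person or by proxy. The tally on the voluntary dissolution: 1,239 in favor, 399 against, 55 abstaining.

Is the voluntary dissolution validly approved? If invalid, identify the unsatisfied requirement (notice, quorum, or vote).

Notice: 22 days given; 20 required. Satisfied.
Quorum: 50% of 3,378 = 1,689; 1,693 present. Satisfied.
Vote: requires two-thirds of the votes cast (1,693 − 55 abstaining = 1,638); 2/3 of 1638 = 1092, so 1,092 needed; 1,239 in favor. Satisfied.

Valid — all requirements satisfied.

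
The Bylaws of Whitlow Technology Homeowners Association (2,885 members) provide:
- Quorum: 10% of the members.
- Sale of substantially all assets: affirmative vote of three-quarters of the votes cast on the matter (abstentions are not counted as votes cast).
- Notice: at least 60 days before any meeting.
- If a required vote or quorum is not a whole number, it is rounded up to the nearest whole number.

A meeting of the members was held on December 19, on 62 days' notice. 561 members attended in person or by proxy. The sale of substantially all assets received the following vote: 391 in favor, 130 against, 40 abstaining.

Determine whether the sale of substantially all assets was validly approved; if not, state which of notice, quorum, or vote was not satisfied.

Notice: 62 days given; 60 required. Satisfied.
Quorum: 10% of 2,885 = 288.50, rounded up to 289; 561 present. Satisfied.
Vote: requires three-fourths of the votes cast (561 − 40 abstaining = 521); 3/4 of 521 = 390.75, rounded up to 391, so 391 needed; 391 in favor. Satisfied.

Valid — all requirements satisfied.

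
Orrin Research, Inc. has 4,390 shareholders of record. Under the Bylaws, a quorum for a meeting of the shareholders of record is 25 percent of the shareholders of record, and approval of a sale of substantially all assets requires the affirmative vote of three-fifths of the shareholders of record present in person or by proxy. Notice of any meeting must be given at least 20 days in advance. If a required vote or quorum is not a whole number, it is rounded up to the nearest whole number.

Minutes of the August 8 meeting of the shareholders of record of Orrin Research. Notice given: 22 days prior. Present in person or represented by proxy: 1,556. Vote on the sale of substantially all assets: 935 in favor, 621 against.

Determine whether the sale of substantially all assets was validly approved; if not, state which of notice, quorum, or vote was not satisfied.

Notice: 22 days given; 20 required. Satisfied.
Quorum: 25% of 4,390 = 1,097.50, rounded up to 1,098; 1,556 present. Satisfied.
Vote: requires three-fifths of those present (1,556); 3/5 of 1556 = 933.60, rounded up to 934, so 934 needed; 935 in favor. Satisfied.

Valid — all requirements satisfied.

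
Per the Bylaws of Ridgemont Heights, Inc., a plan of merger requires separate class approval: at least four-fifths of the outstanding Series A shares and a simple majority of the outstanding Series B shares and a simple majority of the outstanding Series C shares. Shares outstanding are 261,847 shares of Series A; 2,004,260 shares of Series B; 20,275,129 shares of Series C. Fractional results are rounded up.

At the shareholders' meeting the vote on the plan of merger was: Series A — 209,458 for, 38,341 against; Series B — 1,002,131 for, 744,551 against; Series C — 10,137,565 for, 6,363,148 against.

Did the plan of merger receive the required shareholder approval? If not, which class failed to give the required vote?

Series A: 4/5 of 261847 = 209477.60, rounded up to 209478; 209,478 required, 209,458 in favor — not approved.
Series B: a majority of 2004260 is 1002131; 1,002,131 required, 1,002,131 in favor — approved.
Series C: a majority of 20275129 is 10137565; 10,137,565 required, 10,137,565 in favor — approved.

Not approved — the Series A shares did not give the required vote.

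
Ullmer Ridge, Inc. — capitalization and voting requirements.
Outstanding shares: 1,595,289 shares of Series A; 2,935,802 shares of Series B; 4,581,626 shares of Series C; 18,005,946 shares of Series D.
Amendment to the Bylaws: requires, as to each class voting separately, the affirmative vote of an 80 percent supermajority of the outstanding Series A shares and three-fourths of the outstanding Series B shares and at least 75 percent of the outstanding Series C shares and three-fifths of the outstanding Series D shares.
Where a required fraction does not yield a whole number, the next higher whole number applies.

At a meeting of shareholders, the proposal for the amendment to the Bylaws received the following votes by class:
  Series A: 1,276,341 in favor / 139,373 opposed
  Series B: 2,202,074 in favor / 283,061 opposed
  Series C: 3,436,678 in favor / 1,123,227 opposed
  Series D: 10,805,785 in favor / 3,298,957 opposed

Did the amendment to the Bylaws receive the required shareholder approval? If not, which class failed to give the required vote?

Series A: 4/5 of 1595289 = 1276231.20, rounded up to 1276232; 1,276,232 required, 1,276,341 in favor — approved.
Series B: 3/4 of 2935802 = 2201851.50, rounded up to 2201852; 2,201,852 required, 2,202,074 in favor — approved.
Series C: 3/4 of 4581626 = 3436219.50, rounded up to 3436220; 3,436,220 required, 3,436,678 in favor — approved.
Series D: 3/5 of 18005946 = 10803567.60, rounded up to 10803568; 10,803,568 required, 10,805,785 in favor — approved.

Approved — every class gave the required vote.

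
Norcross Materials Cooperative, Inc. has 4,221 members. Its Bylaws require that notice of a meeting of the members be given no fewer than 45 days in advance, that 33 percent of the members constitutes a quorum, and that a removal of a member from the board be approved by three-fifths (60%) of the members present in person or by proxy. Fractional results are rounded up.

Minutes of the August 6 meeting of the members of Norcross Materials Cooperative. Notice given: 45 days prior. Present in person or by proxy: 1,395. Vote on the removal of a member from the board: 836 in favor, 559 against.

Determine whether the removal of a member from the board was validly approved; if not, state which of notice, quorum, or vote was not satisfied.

Invalid — vote requirement not satisfied.

Notice: 45 days given; 45 required. Satisfied.
Quorum: 33% of 4,221 = 1,392.93, rounded up to 1,393; 1,395 present. Satisfied.
Vote: requires three-fifths of those present (1,395); 3/5 of 1395 = 837, so 837 needed; 836 in favor. Not satisfied.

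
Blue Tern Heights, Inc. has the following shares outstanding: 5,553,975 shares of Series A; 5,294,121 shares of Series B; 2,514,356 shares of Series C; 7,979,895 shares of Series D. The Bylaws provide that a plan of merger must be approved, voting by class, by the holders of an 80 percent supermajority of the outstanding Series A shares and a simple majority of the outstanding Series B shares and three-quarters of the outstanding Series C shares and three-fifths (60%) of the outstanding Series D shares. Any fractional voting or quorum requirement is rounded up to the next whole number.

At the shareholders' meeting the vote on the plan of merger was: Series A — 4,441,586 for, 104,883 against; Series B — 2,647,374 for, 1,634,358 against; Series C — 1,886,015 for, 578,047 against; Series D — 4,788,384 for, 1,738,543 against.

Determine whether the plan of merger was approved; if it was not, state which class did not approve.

Not approved — the Series A shares did not give the required vote.

Series A: 4/5 of 5553975 = 4443180; 4,443,180 required, 4,441,586 in favor — not approved.
Series B: a majority of 5294121 is 2647061; 2,647,061 required, 2,647,374 in favor — approved.
Series C: 3/4 of 2514356 = 1885767; 1,885,767 required, 1,886,015 in favor — approved.
Series D: 3/5 of 7979895 = 4787937; 4,787,937 required, 4,788,384 in favor — approved.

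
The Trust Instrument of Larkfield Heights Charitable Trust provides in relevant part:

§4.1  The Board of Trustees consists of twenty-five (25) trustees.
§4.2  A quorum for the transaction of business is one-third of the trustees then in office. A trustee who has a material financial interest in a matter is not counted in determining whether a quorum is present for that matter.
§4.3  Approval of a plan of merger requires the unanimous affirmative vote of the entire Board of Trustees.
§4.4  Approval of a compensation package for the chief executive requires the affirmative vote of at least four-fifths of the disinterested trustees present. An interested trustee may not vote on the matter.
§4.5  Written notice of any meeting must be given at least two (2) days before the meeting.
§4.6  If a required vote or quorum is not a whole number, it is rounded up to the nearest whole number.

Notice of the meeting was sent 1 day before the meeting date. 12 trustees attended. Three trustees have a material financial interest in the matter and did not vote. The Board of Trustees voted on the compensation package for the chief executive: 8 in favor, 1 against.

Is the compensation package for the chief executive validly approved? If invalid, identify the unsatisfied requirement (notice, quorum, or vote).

Invalid — notice requirement not satisfied.

Notice: 1 day given; 2 required (1 < 2). Not satisfied.
Quorum: 12 present, but the 3 interested trustees do not count, leaving 9. Quorum is 9. Satisfied.
Vote: the compensation package for the chief executive requires four-fifths of the disinterested trustees present (12 − 3 = 9). 4/5 of 9 = 7.20, rounded up to 8, so 8 affirmative votes are needed; 8 voted in favor. Satisfied.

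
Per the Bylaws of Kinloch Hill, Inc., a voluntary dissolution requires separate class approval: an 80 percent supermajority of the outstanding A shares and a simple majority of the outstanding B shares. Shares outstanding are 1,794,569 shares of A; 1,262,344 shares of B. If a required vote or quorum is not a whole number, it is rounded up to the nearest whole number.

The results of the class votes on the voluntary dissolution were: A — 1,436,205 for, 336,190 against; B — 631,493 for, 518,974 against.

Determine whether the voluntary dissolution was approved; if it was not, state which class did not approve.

Approved — every class gave the required vote.

A: 4/5 of 1794569 = 1435655.20, rounded up to 1435656; 1,435,656 required, 1,436,205 in favor — approved.
B: a majority of 1262344 is 631173; 631,173 required, 631,493 in favor — approved.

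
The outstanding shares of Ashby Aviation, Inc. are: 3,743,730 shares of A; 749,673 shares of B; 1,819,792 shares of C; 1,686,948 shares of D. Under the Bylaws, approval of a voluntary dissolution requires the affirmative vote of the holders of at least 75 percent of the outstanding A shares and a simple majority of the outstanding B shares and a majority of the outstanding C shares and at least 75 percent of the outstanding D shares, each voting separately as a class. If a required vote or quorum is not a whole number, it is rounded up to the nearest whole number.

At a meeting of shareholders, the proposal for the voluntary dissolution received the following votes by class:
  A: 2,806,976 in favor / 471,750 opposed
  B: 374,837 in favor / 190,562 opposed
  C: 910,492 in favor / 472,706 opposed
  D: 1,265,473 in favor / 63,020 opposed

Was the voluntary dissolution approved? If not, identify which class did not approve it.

A: 3/4 of 3743730 = 2807797.50, rounded up to 2807798; 2,807,798 required, 2,806,976 in favor — not approved.
B: a majority of 749673 is 374837; 374,837 required, 374,837 in favor — approved.
C: a majority of 1819792 is 909897; 909,897 required, 910,492 in favor — approved.
D: 3/4 of 1686948 = 1265211; 1,265,211 required, 1,265,473 in favor — approved.

Not approved — the A shares did not give the required vote.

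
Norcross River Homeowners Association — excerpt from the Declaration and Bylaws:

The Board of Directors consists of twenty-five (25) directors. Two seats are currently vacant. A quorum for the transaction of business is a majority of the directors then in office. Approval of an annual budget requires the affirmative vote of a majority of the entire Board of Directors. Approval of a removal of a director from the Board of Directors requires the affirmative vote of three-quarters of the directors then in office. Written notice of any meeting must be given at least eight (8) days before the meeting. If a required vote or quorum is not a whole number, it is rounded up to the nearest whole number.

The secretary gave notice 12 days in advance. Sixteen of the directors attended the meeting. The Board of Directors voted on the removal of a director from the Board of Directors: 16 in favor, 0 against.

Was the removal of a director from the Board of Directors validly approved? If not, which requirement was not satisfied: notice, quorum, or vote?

Invalid — vote requirement not satisfied.

Notice: 12 days given; 8 required (12 ≥ 8). Satisfied.
Quorum: 16 present; quorum is 12. Satisfied.
Vote: the removal of a director from the Board of Directors requires three-fourths of the directors then in office (23). 3/4 of 23 = 17.25, rounded up to 18, so 18 affirmative votes are needed; 16 voted in favor. Not satisfied.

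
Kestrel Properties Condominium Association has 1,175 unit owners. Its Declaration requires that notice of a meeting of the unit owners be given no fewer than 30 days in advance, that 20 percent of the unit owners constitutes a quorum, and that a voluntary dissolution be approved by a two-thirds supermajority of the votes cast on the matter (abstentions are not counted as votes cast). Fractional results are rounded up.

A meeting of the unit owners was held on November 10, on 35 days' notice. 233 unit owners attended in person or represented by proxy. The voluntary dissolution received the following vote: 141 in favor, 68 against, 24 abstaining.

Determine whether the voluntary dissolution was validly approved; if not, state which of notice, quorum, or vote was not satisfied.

Notice: 35 days given; 30 required. Satisfied.
Quorum: 20% of 1,175 = 235; 233 present. Not satisfied.
Vote: requires two-thirds of the votes cast (233 − 24 abstaining = 209); 2/3 of 209 = 139.33, rounded up to 140, so 140 needed; 141 in favor. Satisfied.

Invalid — quorum requirement not satisfied.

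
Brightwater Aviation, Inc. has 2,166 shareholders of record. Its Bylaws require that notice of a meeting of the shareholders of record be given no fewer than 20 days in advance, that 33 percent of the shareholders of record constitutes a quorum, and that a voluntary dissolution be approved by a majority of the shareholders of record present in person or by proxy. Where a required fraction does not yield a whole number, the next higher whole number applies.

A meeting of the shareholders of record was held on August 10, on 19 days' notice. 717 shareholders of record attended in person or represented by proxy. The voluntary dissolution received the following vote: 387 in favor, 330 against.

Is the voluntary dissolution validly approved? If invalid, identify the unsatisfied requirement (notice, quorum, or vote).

Invalid — notice requirement not satisfied.

Notice: 19 days given; 20 required. Not satisfied.
Quorum: 33% of 2,166 = 714.78, rounded up to 715; 717 present. Satisfied.
Vote: requires a majority of those present (717); a majority of 717 is 359, so 359 needed; 387 in favor. Satisfied.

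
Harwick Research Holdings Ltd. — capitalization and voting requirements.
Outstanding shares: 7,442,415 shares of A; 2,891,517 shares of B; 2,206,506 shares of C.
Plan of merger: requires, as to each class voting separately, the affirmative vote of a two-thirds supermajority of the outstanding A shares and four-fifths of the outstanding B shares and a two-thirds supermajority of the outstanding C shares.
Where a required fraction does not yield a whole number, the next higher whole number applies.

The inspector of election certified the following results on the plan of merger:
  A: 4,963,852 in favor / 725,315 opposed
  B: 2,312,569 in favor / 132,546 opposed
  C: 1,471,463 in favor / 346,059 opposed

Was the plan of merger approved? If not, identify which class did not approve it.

Not approved — the B shares did not give the required vote.

A: 2/3 of 7442415 = 4961610; 4,961,610 required, 4,963,852 in favor — approved.
B: 4/5 of 2891517 = 2313213.60, rounded up to 2313214; 2,313,214 required, 2,312,569 in favor — not approved.
C: 2/3 of 2206506 = 1471004; 1,471,004 required, 1,471,463 in favor — approved.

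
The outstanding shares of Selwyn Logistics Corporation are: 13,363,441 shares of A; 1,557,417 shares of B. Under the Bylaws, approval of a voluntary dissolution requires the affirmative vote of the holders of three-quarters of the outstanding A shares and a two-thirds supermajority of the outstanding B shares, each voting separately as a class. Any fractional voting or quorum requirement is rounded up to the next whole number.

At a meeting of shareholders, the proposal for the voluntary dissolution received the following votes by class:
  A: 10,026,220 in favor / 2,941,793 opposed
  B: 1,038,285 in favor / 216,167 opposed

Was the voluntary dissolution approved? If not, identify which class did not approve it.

Approved — every class gave the required vote.

A: 3/4 of 13363441 = 10022580.75, rounded up to 10022581; 10,022,581 required, 10,026,220 in favor — approved.
B: 2/3 of 1557417 = 1038278; 1,038,278 required, 1,038,285 in favor — approved.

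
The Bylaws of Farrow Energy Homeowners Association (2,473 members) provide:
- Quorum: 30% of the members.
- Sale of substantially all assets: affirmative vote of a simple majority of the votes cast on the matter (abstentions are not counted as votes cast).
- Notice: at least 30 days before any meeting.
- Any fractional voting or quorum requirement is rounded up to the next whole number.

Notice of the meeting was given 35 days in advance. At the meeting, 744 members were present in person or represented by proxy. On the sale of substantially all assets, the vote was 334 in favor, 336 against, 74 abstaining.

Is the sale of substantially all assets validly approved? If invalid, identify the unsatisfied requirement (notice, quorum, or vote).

Invalid — vote requirement not satisfied.

Notice: 35 days given; 30 required. Satisfied.
Quorum: 30% of 2,473 = 741.90, rounded up to 742; 744 present. Satisfied.
Vote: requires a majority of the votes cast (744 − 74 abstaining = 670); a majority of 670 is 336, so 336 needed; 334 in favor. Not satisfied.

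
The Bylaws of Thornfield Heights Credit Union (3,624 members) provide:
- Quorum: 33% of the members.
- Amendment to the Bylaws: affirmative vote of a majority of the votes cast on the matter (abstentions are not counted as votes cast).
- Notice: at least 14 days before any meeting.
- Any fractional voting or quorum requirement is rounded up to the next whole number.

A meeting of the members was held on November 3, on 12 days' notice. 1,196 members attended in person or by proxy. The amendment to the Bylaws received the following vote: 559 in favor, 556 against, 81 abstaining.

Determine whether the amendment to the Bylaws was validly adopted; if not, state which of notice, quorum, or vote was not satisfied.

Invalid — notice requirement not satisfied.

Notice: 12 days given; 14 required. Not satisfied.
Quorum: 33% of 3,624 = 1,195.92, rounded up to 1,196; 1,196 present. Satisfied.
Vote: requires a majority of the votes cast (1,196 − 81 abstaining = 1,115); a majority of 1115 is 558, so 558 needed; 559 in favor. Satisfied.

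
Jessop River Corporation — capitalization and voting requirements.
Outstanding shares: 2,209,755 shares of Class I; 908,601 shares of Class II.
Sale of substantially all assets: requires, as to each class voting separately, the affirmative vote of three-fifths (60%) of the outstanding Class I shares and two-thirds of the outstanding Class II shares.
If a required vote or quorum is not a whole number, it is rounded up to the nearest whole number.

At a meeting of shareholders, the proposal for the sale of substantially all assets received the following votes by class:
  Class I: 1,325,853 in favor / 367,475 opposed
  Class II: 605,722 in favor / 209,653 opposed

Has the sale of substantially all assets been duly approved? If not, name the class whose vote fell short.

Not approved — the Class II shares did not give the required vote.

Class I: 3/5 of 2209755 = 1325853; 1,325,853 required, 1,325,853 in favor — approved.
Class II: 2/3 of 908601 = 605734; 605,734 required, 605,722 in favor — not approved.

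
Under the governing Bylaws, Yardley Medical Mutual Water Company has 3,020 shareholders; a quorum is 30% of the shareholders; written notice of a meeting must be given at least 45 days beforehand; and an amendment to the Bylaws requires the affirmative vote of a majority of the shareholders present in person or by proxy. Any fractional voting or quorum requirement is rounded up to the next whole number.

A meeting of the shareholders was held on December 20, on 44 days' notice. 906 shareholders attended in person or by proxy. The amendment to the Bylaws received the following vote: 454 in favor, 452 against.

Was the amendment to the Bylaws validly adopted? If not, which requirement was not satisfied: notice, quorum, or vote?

Notice: 44 days given; 45 required. Not satisfied.
Quorum: 30% of 3,020 = 906; 906 present. Satisfied.
Vote: requires a majority of those present (906); a majority of 906 is 454, so 454 needed; 454 in favor. Satisfied.

Invalid — notice requirement not satisfied.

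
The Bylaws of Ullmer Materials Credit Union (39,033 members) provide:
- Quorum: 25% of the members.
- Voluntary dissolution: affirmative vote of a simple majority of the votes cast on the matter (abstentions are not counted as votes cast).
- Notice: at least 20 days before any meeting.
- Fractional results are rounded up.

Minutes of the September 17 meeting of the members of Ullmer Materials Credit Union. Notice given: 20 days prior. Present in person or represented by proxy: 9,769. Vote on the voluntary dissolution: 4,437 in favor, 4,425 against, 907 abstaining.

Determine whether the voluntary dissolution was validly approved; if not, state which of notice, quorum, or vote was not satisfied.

Notice: 20 days given; 20 required. Satisfied.
Quorum: 25% of 39,033 = 9,758.25, rounded up to 9,759; 9,769 present. Satisfied.
Vote: requires a majority of the votes cast (9,769 − 907 abstaining = 8,862); a majority of 8862 is 4432, so 4,432 needed; 4,437 in favor. Satisfied.

Valid — all requirements satisfied.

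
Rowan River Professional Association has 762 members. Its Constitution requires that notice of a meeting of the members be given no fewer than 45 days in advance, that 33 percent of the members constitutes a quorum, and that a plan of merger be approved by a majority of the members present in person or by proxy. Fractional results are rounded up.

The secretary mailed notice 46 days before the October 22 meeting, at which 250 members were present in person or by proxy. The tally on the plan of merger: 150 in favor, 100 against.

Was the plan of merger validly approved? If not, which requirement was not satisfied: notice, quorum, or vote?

Notice: 46 days given; 45 required. Satisfied.
Quorum: 33% of 762 = 251.46, rounded up to 252; 250 present. Not satisfied.
Vote: requires a majority of those present (250); a majority of 250 is 126, so 126 needed; 150 in favor. Satisfied.

Invalid — quorum requirement not satisfied.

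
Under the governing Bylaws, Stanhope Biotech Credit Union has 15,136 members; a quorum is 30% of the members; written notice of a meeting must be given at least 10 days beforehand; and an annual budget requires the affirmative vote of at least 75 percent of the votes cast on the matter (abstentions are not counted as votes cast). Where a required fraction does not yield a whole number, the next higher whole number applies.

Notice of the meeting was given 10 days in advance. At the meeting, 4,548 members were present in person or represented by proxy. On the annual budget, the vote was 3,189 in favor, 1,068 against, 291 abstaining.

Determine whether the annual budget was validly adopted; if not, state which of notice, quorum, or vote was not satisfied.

Invalid — vote requirement not satisfied.

Notice: 10 days given; 10 required. Satisfied.
Quorum: 30% of 15,136 = 4,540.80, rounded up to 4,541; 4,548 present. Satisfied.
Vote: requires three-fourths of the votes cast (4,548 − 291 abstaining = 4,257); 3/4 of 4257 = 3192.75, rounded up to 3193, so 3,193 needed; 3,189 in favor. Not satisfied.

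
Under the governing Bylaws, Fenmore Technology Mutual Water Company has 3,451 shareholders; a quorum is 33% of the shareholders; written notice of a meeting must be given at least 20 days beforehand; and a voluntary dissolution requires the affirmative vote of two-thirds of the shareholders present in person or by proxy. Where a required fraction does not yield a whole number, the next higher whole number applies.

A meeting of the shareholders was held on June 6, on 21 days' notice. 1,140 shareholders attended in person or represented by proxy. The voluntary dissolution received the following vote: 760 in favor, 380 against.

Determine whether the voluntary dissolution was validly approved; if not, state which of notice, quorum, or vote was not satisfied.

Notice: 21 days given; 20 required. Satisfied.
Quorum: 33% of 3,451 = 1,138.83, rounded up to 1,139; 1,140 present. Satisfied.
Vote: requires two-thirds of those present (1,140); 2/3 of 1140 = 760, so 760 needed; 760 in favor. Satisfied.

Valid — all requirements satisfied.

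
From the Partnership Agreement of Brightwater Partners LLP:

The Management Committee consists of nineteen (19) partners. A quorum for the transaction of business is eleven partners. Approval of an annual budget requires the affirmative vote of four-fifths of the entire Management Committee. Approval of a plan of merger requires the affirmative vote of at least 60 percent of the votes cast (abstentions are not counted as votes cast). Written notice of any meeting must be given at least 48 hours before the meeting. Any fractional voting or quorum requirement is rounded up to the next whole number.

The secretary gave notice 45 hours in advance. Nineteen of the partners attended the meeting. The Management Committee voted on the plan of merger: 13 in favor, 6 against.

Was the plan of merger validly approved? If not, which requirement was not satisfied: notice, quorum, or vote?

Invalid — notice requirement not satisfied.

Notice: 45 hours given; 48 required (45 < 48). Not satisfied.
Quorum: 19 present; quorum is 11. Satisfied.
Vote: the plan of merger requires three-fifths of the votes cast (19). 3/5 of 19 = 11.40, rounded up to 12, so 12 affirmative votes are needed; 13 voted in favor. Satisfied.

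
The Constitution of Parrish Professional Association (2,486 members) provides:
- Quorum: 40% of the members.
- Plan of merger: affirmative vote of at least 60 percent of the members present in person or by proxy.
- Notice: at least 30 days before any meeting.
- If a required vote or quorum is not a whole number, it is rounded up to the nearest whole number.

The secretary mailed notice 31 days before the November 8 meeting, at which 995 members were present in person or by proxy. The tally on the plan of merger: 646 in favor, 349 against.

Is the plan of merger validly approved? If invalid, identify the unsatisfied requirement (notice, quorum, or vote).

Valid — all requirements satisfied.

Notice: 31 days given; 30 required. Satisfied.
Quorum: 40% of 2,486 = 994.40, rounded up to 995; 995 present. Satisfied.
Vote: requires three-fifths of those present (995); 3/5 of 995 = 597, so 597 needed; 646 in favor. Satisfied.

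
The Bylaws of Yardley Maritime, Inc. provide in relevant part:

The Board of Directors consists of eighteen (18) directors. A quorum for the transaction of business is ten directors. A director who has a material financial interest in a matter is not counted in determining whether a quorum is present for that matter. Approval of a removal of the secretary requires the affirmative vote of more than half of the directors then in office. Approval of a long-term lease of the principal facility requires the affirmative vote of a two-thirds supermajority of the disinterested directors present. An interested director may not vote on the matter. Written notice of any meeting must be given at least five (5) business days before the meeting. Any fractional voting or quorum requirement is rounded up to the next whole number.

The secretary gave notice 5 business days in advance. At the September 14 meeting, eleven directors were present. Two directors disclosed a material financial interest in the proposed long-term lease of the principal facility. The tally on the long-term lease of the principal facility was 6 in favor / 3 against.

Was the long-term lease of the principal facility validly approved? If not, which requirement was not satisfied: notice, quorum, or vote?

Notice: 5 business days given; 5 required (5 ≥ 5). Satisfied.
Quorum: 11 present, but the 2 interested directors do not count, leaving 9. Quorum is 10. Not satisfied.
Vote: the long-term lease of the principal facility requires two-thirds of the disinterested directors present (11 − 2 = 9). 2/3 of 9 = 6, so 6 affirmative votes are needed; 6 voted in favor. Satisfied. (Moot — without a quorum no business can be validly transacted.)

Invalid — quorum requirement not satisfied.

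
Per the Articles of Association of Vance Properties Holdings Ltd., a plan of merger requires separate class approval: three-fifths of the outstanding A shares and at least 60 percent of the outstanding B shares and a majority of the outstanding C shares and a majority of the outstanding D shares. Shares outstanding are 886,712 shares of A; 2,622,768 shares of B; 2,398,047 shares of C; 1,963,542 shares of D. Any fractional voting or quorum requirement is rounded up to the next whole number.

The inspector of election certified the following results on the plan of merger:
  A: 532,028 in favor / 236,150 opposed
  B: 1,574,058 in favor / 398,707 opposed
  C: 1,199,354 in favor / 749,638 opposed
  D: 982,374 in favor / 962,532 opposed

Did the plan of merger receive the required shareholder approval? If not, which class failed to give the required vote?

Approved — every class gave the required vote.

A: 3/5 of 886712 = 532027.20, rounded up to 532028; 532,028 required, 532,028 in favor — approved.
B: 3/5 of 2622768 = 1573660.80, rounded up to 1573661; 1,573,661 required, 1,574,058 in favor — approved.
C: a majority of 2398047 is 1199024; 1,199,024 required, 1,199,354 in favor — approved.
D: a majority of 1963542 is 981772; 981,772 required, 982,374 in favor — approved.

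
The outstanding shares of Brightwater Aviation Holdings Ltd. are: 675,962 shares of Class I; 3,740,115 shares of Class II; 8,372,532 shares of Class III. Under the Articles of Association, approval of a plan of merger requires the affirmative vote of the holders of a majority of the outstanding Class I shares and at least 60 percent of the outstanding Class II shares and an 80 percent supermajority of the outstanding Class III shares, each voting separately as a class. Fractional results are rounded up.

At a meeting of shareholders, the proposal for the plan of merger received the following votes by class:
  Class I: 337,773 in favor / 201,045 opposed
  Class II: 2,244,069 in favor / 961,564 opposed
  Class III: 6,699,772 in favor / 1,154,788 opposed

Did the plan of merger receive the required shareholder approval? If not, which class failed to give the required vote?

Not approved — the Class I shares did not give the required vote.

Class I: a majority of 675962 is 337982; 337,982 required, 337,773 in favor — not approved.
Class II: 3/5 of 3740115 = 2244069; 2,244,069 required, 2,244,069 in favor — approved.
Class III: 4/5 of 8372532 = 6698025.60, rounded up to 6698026; 6,698,026 required, 6,699,772 in favor — approved.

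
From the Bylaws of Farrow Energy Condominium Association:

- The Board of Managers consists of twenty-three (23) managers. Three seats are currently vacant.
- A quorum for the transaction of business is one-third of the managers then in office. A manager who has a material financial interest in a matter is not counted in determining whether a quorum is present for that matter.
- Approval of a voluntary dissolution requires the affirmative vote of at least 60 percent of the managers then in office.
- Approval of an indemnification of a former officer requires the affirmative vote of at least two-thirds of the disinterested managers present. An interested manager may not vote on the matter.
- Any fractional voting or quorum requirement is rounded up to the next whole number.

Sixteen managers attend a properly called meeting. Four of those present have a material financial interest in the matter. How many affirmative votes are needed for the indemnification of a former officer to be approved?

The indemnification of a former officer requires two-thirds of the disinterested managers present (16 − 4 = 12).
2/3 of 12 = 8.

8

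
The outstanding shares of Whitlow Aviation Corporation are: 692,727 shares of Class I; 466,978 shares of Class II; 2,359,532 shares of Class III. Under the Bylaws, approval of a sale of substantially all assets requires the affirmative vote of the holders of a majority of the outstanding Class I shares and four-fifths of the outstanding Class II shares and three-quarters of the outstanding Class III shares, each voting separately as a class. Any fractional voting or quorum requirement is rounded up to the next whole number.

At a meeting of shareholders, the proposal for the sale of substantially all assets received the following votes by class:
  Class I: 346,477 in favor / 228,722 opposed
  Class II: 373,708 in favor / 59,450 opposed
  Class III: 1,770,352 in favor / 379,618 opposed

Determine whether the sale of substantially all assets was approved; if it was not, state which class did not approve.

Class I: a majority of 692727 is 346364; 346,364 required, 346,477 in favor — approved.
Class II: 4/5 of 466978 = 373582.40, rounded up to 373583; 373,583 required, 373,708 in favor — approved.
Class III: 3/4 of 2359532 = 1769649; 1,769,649 required, 1,770,352 in favor — approved.

Approved — every class gave the required vote.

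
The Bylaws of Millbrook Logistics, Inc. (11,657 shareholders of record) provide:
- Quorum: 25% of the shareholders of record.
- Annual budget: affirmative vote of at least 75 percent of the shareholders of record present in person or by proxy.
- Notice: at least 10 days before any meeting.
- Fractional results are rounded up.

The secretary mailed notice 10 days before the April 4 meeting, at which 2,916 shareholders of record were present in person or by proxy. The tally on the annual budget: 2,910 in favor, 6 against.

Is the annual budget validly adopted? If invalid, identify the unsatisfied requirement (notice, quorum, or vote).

Notice: 10 days given; 10 required. Satisfied.
Quorum: 25% of 11,657 = 2,914.25, rounded up to 2,915; 2,916 present. Satisfied.
Vote: requires three-fourths of those present (2,916); 3/4 of 2916 = 2187, so 2,187 needed; 2,910 in favor. Satisfied.

Valid — all requirements satisfied.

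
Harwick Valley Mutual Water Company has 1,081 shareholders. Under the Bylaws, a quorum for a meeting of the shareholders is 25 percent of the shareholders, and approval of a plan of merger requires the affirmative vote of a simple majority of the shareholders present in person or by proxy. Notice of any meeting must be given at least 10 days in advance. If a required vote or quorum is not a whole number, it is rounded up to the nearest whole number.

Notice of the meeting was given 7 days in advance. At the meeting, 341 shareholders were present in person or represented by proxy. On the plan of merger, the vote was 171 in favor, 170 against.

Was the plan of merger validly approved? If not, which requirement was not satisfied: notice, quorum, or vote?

Notice: 7 days given; 10 required. Not satisfied.
Quorum: 25% of 1,081 = 270.25, rounded up to 271; 341 present. Satisfied.
Vote: requires a majority of those present (341); a majority of 341 is 171, so 171 needed; 171 in favor. Satisfied.

Invalid — notice requirement not satisfied.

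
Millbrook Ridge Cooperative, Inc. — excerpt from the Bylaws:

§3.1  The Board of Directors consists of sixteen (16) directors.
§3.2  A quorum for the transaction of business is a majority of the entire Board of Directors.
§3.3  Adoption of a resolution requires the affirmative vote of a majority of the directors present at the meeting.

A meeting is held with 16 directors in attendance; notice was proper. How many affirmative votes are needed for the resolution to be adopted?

9

The resolution requires a majority of the directors present (16).
A majority of 16 is 9.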